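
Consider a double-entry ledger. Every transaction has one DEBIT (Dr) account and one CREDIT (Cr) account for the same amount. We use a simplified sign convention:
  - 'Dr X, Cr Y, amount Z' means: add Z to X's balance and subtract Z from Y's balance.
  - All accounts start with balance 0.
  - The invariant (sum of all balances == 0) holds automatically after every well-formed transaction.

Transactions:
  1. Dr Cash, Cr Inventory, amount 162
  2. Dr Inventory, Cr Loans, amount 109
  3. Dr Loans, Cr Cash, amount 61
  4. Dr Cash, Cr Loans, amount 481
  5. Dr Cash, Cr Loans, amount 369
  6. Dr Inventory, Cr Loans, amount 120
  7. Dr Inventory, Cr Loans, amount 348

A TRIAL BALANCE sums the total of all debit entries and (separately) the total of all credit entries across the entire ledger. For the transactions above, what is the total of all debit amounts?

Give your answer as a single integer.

Answer: 1650

Derivation:
Txn 1: debit+=162
Txn 2: debit+=109
Txn 3: debit+=61
Txn 4: debit+=481
Txn 5: debit+=369
Txn 6: debit+=120
Txn 7: debit+=348
Total debits = 1650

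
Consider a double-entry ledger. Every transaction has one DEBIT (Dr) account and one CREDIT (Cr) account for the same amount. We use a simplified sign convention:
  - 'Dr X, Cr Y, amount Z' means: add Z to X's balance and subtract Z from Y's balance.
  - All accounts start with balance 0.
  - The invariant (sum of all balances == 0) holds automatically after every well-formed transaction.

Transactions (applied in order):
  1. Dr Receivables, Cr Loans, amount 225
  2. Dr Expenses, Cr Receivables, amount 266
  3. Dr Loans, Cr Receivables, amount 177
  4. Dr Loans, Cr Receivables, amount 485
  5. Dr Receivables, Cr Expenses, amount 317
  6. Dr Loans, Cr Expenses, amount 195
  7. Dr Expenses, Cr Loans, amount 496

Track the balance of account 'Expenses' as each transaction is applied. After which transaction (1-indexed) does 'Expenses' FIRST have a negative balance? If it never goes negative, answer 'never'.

After txn 1: Expenses=0
After txn 2: Expenses=266
After txn 3: Expenses=266
After txn 4: Expenses=266
After txn 5: Expenses=-51

Answer: 5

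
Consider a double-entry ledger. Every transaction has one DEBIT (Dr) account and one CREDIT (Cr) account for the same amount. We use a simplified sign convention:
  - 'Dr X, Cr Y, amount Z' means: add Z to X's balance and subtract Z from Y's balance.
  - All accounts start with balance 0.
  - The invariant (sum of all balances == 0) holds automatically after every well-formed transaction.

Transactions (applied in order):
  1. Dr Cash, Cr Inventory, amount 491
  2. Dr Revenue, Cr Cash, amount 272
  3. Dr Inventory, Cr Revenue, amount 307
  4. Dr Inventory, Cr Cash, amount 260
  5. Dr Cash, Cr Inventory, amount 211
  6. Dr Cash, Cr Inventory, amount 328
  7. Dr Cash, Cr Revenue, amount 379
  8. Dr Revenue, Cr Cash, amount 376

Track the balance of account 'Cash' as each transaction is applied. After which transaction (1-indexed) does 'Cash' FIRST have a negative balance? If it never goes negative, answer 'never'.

Answer: 4

Derivation:
After txn 1: Cash=491
After txn 2: Cash=219
After txn 3: Cash=219
After txn 4: Cash=-41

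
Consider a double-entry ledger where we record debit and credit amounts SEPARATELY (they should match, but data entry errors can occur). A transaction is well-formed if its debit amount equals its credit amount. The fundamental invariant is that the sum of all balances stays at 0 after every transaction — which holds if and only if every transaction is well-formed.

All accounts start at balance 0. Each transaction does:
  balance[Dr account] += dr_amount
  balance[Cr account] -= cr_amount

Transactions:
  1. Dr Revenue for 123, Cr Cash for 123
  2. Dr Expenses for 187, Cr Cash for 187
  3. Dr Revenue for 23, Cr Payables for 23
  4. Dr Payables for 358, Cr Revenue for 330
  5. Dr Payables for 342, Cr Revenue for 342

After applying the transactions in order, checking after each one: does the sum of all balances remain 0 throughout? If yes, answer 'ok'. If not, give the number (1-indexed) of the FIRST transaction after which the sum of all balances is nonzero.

Answer: 4

Derivation:
After txn 1: dr=123 cr=123 sum_balances=0
After txn 2: dr=187 cr=187 sum_balances=0
After txn 3: dr=23 cr=23 sum_balances=0
After txn 4: dr=358 cr=330 sum_balances=28
After txn 5: dr=342 cr=342 sum_balances=28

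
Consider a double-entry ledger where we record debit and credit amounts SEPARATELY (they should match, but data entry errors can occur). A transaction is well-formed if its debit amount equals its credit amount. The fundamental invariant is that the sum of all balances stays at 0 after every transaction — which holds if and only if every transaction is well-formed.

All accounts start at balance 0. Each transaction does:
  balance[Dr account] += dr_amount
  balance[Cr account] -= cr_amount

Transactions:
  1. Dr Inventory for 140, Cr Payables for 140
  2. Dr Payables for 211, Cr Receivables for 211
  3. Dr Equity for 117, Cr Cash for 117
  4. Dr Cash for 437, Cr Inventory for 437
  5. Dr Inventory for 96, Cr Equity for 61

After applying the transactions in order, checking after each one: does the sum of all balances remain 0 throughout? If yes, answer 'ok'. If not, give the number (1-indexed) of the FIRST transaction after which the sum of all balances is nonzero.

After txn 1: dr=140 cr=140 sum_balances=0
After txn 2: dr=211 cr=211 sum_balances=0
After txn 3: dr=117 cr=117 sum_balances=0
After txn 4: dr=437 cr=437 sum_balances=0
After txn 5: dr=96 cr=61 sum_balances=35

Answer: 5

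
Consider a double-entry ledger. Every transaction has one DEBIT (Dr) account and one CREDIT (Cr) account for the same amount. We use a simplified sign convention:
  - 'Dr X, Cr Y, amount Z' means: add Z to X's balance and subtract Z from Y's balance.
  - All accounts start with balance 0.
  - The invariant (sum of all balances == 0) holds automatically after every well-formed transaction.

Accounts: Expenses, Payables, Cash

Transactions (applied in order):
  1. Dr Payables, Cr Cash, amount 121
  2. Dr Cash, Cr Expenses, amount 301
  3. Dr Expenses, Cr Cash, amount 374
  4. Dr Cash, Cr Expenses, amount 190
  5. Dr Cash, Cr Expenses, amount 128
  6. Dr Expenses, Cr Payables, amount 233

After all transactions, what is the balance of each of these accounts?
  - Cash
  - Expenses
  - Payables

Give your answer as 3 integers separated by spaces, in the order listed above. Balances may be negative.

After txn 1 (Dr Payables, Cr Cash, amount 121): Cash=-121 Payables=121
After txn 2 (Dr Cash, Cr Expenses, amount 301): Cash=180 Expenses=-301 Payables=121
After txn 3 (Dr Expenses, Cr Cash, amount 374): Cash=-194 Expenses=73 Payables=121
After txn 4 (Dr Cash, Cr Expenses, amount 190): Cash=-4 Expenses=-117 Payables=121
After txn 5 (Dr Cash, Cr Expenses, amount 128): Cash=124 Expenses=-245 Payables=121
After txn 6 (Dr Expenses, Cr Payables, amount 233): Cash=124 Expenses=-12 Payables=-112

Answer: 124 -12 -112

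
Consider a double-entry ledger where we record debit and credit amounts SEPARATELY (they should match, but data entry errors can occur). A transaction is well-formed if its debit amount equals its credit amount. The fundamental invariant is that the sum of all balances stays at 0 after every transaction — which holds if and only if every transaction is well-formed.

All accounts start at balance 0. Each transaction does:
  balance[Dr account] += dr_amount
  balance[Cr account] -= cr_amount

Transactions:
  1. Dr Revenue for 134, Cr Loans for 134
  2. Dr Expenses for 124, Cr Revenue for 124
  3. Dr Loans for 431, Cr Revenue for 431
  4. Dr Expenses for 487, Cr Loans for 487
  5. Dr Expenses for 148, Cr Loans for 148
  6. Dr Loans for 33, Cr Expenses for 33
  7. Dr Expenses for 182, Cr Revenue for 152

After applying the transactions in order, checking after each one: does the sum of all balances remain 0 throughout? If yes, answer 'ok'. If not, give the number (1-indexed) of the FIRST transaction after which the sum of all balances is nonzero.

Answer: 7

Derivation:
After txn 1: dr=134 cr=134 sum_balances=0
After txn 2: dr=124 cr=124 sum_balances=0
After txn 3: dr=431 cr=431 sum_balances=0
After txn 4: dr=487 cr=487 sum_balances=0
After txn 5: dr=148 cr=148 sum_balances=0
After txn 6: dr=33 cr=33 sum_balances=0
After txn 7: dr=182 cr=152 sum_balances=30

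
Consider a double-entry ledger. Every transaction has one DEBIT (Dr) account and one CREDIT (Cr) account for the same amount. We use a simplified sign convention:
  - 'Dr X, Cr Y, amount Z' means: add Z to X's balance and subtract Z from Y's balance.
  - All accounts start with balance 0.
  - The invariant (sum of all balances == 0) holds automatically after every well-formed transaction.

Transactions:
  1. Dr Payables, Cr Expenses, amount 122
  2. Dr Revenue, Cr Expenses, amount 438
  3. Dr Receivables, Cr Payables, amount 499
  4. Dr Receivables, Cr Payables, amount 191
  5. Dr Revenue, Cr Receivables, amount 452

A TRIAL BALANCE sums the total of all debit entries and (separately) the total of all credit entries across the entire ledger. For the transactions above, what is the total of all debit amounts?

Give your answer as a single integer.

Answer: 1702

Derivation:
Txn 1: debit+=122
Txn 2: debit+=438
Txn 3: debit+=499
Txn 4: debit+=191
Txn 5: debit+=452
Total debits = 1702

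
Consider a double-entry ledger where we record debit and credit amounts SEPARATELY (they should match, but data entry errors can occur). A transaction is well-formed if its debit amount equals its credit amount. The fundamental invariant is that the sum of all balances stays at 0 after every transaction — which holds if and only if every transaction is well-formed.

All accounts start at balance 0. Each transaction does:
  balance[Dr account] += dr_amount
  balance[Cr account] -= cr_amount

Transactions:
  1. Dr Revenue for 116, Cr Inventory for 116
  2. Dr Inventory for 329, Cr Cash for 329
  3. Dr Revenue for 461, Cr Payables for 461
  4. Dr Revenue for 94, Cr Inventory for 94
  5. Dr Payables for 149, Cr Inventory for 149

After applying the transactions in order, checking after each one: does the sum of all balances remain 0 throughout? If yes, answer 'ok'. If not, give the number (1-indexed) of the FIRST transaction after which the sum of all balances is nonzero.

Answer: ok

Derivation:
After txn 1: dr=116 cr=116 sum_balances=0
After txn 2: dr=329 cr=329 sum_balances=0
After txn 3: dr=461 cr=461 sum_balances=0
After txn 4: dr=94 cr=94 sum_balances=0
After txn 5: dr=149 cr=149 sum_balances=0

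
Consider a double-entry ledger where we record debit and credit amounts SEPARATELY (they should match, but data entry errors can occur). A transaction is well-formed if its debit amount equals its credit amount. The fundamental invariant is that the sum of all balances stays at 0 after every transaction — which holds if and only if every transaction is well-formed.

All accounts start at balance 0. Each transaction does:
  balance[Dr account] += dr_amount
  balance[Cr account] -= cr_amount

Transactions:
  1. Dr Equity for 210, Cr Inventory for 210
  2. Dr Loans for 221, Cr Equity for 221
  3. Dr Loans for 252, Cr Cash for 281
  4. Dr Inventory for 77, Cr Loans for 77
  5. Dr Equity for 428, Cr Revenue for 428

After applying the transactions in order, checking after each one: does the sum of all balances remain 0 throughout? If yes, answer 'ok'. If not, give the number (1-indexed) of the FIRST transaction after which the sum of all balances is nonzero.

After txn 1: dr=210 cr=210 sum_balances=0
After txn 2: dr=221 cr=221 sum_balances=0
After txn 3: dr=252 cr=281 sum_balances=-29
After txn 4: dr=77 cr=77 sum_balances=-29
After txn 5: dr=428 cr=428 sum_balances=-29

Answer: 3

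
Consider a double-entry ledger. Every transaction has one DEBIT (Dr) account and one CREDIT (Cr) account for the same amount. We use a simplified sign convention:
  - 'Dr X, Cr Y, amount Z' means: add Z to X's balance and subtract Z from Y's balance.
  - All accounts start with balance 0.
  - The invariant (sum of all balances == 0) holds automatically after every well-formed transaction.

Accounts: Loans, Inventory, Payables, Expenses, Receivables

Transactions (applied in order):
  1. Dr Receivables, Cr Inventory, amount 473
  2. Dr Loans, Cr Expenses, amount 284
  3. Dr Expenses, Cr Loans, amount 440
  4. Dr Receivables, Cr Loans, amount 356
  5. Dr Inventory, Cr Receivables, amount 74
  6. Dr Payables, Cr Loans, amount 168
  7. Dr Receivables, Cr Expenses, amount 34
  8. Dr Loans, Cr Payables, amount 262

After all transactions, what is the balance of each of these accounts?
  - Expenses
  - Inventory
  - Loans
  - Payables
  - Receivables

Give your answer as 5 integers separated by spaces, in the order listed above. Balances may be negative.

Answer: 122 -399 -418 -94 789

Derivation:
After txn 1 (Dr Receivables, Cr Inventory, amount 473): Inventory=-473 Receivables=473
After txn 2 (Dr Loans, Cr Expenses, amount 284): Expenses=-284 Inventory=-473 Loans=284 Receivables=473
After txn 3 (Dr Expenses, Cr Loans, amount 440): Expenses=156 Inventory=-473 Loans=-156 Receivables=473
After txn 4 (Dr Receivables, Cr Loans, amount 356): Expenses=156 Inventory=-473 Loans=-512 Receivables=829
After txn 5 (Dr Inventory, Cr Receivables, amount 74): Expenses=156 Inventory=-399 Loans=-512 Receivables=755
After txn 6 (Dr Payables, Cr Loans, amount 168): Expenses=156 Inventory=-399 Loans=-680 Payables=168 Receivables=755
After txn 7 (Dr Receivables, Cr Expenses, amount 34): Expenses=122 Inventory=-399 Loans=-680 Payables=168 Receivables=789
After txn 8 (Dr Loans, Cr Payables, amount 262): Expenses=122 Inventory=-399 Loans=-418 Payables=-94 Receivables=789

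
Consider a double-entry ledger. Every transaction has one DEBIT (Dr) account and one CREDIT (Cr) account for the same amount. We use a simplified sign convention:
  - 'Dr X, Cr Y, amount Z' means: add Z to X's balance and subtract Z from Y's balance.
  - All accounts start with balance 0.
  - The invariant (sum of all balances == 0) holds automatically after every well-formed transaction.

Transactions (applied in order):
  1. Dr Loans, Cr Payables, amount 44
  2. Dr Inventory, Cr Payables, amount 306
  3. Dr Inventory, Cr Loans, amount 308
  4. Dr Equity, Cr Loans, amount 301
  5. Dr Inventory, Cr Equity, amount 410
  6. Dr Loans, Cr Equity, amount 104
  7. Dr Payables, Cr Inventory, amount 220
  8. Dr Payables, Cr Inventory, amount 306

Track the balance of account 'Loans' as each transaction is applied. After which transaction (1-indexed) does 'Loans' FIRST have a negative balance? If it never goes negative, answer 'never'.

Answer: 3

Derivation:
After txn 1: Loans=44
After txn 2: Loans=44
After txn 3: Loans=-264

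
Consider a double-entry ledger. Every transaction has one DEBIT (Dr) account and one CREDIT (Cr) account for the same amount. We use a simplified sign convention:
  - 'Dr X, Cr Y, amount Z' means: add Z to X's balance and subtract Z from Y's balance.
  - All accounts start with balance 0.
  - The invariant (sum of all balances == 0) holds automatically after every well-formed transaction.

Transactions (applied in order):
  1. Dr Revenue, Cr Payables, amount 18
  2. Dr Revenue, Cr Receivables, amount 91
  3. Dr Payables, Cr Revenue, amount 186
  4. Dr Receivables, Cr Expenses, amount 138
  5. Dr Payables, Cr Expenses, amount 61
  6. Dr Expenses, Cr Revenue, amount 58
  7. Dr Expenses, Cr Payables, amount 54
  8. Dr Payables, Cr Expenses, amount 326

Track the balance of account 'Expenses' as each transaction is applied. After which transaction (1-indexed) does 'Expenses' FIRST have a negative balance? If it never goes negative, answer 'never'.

Answer: 4

Derivation:
After txn 1: Expenses=0
After txn 2: Expenses=0
After txn 3: Expenses=0
After txn 4: Expenses=-138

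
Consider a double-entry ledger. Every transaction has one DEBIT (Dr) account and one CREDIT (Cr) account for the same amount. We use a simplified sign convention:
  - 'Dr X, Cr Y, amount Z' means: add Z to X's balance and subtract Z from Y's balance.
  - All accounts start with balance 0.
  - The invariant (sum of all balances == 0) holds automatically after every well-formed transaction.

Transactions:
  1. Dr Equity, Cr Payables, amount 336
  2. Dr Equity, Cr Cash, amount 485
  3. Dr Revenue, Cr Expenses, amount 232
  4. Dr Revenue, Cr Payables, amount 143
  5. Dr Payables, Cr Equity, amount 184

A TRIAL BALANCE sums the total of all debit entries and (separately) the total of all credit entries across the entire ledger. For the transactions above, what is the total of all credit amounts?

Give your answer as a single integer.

Answer: 1380

Derivation:
Txn 1: credit+=336
Txn 2: credit+=485
Txn 3: credit+=232
Txn 4: credit+=143
Txn 5: credit+=184
Total credits = 1380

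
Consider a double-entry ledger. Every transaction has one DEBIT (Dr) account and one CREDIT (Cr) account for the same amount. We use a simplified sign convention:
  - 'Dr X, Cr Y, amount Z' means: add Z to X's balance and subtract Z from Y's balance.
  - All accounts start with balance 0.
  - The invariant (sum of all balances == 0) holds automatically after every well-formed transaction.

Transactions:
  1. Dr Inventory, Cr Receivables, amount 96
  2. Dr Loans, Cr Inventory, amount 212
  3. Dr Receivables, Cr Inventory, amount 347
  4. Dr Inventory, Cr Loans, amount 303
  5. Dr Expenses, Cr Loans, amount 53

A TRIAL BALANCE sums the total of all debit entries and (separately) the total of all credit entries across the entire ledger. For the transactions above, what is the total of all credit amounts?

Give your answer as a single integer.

Txn 1: credit+=96
Txn 2: credit+=212
Txn 3: credit+=347
Txn 4: credit+=303
Txn 5: credit+=53
Total credits = 1011

Answer: 1011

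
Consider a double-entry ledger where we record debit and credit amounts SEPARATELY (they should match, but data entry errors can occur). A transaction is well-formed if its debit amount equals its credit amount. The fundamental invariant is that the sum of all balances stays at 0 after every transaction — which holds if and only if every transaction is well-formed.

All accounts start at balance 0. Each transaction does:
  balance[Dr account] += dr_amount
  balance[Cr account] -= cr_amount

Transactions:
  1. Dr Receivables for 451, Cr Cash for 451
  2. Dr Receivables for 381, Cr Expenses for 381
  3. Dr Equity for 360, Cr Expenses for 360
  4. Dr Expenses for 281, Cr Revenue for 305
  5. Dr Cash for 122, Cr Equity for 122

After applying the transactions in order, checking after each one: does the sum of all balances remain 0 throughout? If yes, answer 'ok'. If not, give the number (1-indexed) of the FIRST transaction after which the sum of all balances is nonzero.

After txn 1: dr=451 cr=451 sum_balances=0
After txn 2: dr=381 cr=381 sum_balances=0
After txn 3: dr=360 cr=360 sum_balances=0
After txn 4: dr=281 cr=305 sum_balances=-24
After txn 5: dr=122 cr=122 sum_balances=-24

Answer: 4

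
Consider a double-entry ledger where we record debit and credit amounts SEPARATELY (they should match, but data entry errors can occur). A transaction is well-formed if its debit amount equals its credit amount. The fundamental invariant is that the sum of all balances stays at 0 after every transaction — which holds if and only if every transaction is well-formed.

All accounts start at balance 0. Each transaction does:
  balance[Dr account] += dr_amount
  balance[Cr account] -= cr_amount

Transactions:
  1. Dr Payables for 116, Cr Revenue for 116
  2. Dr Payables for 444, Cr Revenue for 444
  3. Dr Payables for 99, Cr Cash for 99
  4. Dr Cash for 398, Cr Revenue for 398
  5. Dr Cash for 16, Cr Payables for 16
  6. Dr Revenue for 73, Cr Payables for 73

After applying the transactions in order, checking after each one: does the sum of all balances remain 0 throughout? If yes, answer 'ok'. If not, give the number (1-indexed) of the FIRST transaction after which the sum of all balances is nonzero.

Answer: ok

Derivation:
After txn 1: dr=116 cr=116 sum_balances=0
After txn 2: dr=444 cr=444 sum_balances=0
After txn 3: dr=99 cr=99 sum_balances=0
After txn 4: dr=398 cr=398 sum_balances=0
After txn 5: dr=16 cr=16 sum_balances=0
After txn 6: dr=73 cr=73 sum_balances=0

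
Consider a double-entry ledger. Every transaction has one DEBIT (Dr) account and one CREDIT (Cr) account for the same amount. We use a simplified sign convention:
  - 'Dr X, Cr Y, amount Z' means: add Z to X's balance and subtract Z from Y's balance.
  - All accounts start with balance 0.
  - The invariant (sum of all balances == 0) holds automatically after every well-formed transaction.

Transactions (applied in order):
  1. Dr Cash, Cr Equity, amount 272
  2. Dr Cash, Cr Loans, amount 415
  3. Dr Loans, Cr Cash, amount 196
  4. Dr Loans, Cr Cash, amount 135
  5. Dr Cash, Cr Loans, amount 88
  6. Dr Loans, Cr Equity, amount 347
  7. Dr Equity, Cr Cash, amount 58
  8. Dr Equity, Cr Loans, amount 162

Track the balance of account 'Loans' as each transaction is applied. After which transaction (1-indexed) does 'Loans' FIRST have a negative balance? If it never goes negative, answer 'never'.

Answer: 2

Derivation:
After txn 1: Loans=0
After txn 2: Loans=-415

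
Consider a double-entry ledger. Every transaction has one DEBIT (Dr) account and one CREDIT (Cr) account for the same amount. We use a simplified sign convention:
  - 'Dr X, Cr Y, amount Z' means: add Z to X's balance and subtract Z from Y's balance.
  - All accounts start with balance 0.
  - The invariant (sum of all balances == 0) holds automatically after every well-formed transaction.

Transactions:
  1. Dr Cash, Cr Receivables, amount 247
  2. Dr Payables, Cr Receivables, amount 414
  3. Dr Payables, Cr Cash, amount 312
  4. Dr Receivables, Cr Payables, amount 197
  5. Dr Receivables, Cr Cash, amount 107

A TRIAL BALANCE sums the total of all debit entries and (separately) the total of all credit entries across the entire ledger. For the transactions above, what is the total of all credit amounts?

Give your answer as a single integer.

Answer: 1277

Derivation:
Txn 1: credit+=247
Txn 2: credit+=414
Txn 3: credit+=312
Txn 4: credit+=197
Txn 5: credit+=107
Total credits = 1277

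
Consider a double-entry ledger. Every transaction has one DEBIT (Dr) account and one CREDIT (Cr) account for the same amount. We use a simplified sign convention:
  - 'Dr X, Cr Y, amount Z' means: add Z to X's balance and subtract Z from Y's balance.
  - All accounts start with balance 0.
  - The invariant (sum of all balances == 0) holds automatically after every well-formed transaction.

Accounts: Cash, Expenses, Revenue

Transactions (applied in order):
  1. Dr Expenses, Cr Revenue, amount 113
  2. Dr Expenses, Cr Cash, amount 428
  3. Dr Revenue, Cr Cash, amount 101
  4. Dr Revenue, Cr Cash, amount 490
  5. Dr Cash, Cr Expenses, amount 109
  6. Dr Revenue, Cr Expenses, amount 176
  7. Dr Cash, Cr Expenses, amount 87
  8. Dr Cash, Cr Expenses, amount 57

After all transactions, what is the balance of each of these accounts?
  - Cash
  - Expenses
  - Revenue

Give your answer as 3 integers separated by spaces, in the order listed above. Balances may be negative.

After txn 1 (Dr Expenses, Cr Revenue, amount 113): Expenses=113 Revenue=-113
After txn 2 (Dr Expenses, Cr Cash, amount 428): Cash=-428 Expenses=541 Revenue=-113
After txn 3 (Dr Revenue, Cr Cash, amount 101): Cash=-529 Expenses=541 Revenue=-12
After txn 4 (Dr Revenue, Cr Cash, amount 490): Cash=-1019 Expenses=541 Revenue=478
After txn 5 (Dr Cash, Cr Expenses, amount 109): Cash=-910 Expenses=432 Revenue=478
After txn 6 (Dr Revenue, Cr Expenses, amount 176): Cash=-910 Expenses=256 Revenue=654
After txn 7 (Dr Cash, Cr Expenses, amount 87): Cash=-823 Expenses=169 Revenue=654
After txn 8 (Dr Cash, Cr Expenses, amount 57): Cash=-766 Expenses=112 Revenue=654

Answer: -766 112 654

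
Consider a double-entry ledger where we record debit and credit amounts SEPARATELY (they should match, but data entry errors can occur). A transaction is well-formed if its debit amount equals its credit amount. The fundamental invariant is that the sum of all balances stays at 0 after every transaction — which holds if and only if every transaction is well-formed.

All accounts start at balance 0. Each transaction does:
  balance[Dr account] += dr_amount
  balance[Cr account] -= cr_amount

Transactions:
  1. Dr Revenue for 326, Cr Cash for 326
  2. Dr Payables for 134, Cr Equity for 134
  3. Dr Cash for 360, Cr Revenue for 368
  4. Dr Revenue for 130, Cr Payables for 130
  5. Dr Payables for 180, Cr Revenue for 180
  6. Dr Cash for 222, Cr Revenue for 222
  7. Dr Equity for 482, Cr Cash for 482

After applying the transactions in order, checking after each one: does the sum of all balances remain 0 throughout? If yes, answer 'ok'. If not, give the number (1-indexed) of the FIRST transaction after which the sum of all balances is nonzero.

Answer: 3

Derivation:
After txn 1: dr=326 cr=326 sum_balances=0
After txn 2: dr=134 cr=134 sum_balances=0
After txn 3: dr=360 cr=368 sum_balances=-8
After txn 4: dr=130 cr=130 sum_balances=-8
After txn 5: dr=180 cr=180 sum_balances=-8
After txn 6: dr=222 cr=222 sum_balances=-8
After txn 7: dr=482 cr=482 sum_balances=-8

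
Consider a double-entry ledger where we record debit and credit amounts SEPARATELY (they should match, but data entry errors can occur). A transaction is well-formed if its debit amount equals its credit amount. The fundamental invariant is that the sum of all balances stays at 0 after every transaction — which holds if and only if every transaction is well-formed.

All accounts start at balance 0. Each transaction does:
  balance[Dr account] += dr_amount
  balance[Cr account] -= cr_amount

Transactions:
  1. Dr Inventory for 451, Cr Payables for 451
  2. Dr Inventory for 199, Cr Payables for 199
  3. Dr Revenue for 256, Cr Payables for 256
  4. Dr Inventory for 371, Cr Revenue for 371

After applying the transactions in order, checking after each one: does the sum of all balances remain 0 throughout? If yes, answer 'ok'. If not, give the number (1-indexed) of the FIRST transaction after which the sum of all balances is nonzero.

Answer: ok

Derivation:
After txn 1: dr=451 cr=451 sum_balances=0
After txn 2: dr=199 cr=199 sum_balances=0
After txn 3: dr=256 cr=256 sum_balances=0
After txn 4: dr=371 cr=371 sum_balances=0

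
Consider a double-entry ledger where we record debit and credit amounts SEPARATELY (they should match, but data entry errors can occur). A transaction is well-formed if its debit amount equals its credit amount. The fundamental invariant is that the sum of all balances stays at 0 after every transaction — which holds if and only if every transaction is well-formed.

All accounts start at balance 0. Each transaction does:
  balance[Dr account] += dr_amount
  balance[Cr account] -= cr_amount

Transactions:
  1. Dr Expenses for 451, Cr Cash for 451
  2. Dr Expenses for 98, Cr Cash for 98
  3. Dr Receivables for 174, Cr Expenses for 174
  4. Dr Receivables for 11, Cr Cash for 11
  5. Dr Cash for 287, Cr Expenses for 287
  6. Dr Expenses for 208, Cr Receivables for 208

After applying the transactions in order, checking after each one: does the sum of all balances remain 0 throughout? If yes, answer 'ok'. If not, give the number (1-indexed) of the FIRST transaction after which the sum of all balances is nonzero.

Answer: ok

Derivation:
After txn 1: dr=451 cr=451 sum_balances=0
After txn 2: dr=98 cr=98 sum_balances=0
After txn 3: dr=174 cr=174 sum_balances=0
After txn 4: dr=11 cr=11 sum_balances=0
After txn 5: dr=287 cr=287 sum_balances=0
After txn 6: dr=208 cr=208 sum_balances=0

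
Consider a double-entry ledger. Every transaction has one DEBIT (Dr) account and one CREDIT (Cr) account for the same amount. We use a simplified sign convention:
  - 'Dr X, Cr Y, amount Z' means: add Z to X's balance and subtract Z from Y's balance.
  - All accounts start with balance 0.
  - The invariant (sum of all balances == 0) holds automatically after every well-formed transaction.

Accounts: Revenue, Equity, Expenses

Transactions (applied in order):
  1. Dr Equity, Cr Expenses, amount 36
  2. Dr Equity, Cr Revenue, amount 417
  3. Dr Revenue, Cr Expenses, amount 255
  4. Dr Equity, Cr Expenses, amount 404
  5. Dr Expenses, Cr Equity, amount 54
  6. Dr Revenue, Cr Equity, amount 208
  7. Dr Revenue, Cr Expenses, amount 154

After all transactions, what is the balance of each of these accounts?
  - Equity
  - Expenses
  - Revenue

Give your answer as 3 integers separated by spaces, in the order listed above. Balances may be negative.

After txn 1 (Dr Equity, Cr Expenses, amount 36): Equity=36 Expenses=-36
After txn 2 (Dr Equity, Cr Revenue, amount 417): Equity=453 Expenses=-36 Revenue=-417
After txn 3 (Dr Revenue, Cr Expenses, amount 255): Equity=453 Expenses=-291 Revenue=-162
After txn 4 (Dr Equity, Cr Expenses, amount 404): Equity=857 Expenses=-695 Revenue=-162
After txn 5 (Dr Expenses, Cr Equity, amount 54): Equity=803 Expenses=-641 Revenue=-162
After txn 6 (Dr Revenue, Cr Equity, amount 208): Equity=595 Expenses=-641 Revenue=46
After txn 7 (Dr Revenue, Cr Expenses, amount 154): Equity=595 Expenses=-795 Revenue=200

Answer: 595 -795 200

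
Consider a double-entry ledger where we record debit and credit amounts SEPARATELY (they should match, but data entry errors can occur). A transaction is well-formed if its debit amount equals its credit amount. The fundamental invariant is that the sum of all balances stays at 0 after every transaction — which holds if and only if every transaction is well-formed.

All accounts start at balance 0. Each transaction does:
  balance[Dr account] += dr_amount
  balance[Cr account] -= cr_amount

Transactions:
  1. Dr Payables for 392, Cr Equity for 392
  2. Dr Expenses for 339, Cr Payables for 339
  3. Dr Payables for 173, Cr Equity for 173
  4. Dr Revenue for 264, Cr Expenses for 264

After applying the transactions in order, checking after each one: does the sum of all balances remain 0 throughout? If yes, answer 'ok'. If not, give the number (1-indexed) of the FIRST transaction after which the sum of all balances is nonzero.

After txn 1: dr=392 cr=392 sum_balances=0
After txn 2: dr=339 cr=339 sum_balances=0
After txn 3: dr=173 cr=173 sum_balances=0
After txn 4: dr=264 cr=264 sum_balances=0

Answer: ok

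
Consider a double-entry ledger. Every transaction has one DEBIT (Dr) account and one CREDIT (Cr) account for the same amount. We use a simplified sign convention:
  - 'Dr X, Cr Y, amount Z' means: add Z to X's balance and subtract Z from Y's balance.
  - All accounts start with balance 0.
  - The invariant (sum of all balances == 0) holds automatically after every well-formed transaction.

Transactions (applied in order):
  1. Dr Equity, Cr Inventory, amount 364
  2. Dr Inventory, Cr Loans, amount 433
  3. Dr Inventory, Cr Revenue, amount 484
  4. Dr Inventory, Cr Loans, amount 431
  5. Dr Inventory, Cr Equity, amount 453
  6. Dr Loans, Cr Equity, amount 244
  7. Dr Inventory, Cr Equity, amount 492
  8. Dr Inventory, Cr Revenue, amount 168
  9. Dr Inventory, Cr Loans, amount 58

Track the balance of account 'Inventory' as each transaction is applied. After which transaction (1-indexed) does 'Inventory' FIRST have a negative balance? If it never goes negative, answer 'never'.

After txn 1: Inventory=-364

Answer: 1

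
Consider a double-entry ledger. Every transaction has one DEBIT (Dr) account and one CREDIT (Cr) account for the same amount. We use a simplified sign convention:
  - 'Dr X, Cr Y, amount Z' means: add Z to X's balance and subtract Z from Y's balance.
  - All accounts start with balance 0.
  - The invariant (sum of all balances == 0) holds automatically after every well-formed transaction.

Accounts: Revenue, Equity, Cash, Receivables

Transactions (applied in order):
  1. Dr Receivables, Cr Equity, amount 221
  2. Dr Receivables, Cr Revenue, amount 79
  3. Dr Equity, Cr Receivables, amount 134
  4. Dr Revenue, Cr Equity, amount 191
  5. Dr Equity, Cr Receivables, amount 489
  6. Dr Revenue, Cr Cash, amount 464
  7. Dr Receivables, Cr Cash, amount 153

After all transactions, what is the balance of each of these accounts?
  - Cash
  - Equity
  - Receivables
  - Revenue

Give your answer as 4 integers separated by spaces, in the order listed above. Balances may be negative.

Answer: -617 211 -170 576

Derivation:
After txn 1 (Dr Receivables, Cr Equity, amount 221): Equity=-221 Receivables=221
After txn 2 (Dr Receivables, Cr Revenue, amount 79): Equity=-221 Receivables=300 Revenue=-79
After txn 3 (Dr Equity, Cr Receivables, amount 134): Equity=-87 Receivables=166 Revenue=-79
After txn 4 (Dr Revenue, Cr Equity, amount 191): Equity=-278 Receivables=166 Revenue=112
After txn 5 (Dr Equity, Cr Receivables, amount 489): Equity=211 Receivables=-323 Revenue=112
After txn 6 (Dr Revenue, Cr Cash, amount 464): Cash=-464 Equity=211 Receivables=-323 Revenue=576
After txn 7 (Dr Receivables, Cr Cash, amount 153): Cash=-617 Equity=211 Receivables=-170 Revenue=576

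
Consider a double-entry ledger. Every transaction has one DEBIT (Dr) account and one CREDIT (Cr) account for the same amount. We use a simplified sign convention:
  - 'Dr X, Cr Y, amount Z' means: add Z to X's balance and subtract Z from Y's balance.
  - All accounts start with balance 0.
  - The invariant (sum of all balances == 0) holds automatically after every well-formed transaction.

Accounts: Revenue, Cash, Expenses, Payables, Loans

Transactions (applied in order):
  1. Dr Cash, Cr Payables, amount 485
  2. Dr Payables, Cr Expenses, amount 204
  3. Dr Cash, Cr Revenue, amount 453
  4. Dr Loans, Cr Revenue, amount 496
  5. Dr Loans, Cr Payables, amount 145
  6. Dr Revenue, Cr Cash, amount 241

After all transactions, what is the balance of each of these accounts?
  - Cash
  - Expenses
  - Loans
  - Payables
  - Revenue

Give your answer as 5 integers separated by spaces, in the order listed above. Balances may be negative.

Answer: 697 -204 641 -426 -708

Derivation:
After txn 1 (Dr Cash, Cr Payables, amount 485): Cash=485 Payables=-485
After txn 2 (Dr Payables, Cr Expenses, amount 204): Cash=485 Expenses=-204 Payables=-281
After txn 3 (Dr Cash, Cr Revenue, amount 453): Cash=938 Expenses=-204 Payables=-281 Revenue=-453
After txn 4 (Dr Loans, Cr Revenue, amount 496): Cash=938 Expenses=-204 Loans=496 Payables=-281 Revenue=-949
After txn 5 (Dr Loans, Cr Payables, amount 145): Cash=938 Expenses=-204 Loans=641 Payables=-426 Revenue=-949
After txn 6 (Dr Revenue, Cr Cash, amount 241): Cash=697 Expenses=-204 Loans=641 Payables=-426 Revenue=-708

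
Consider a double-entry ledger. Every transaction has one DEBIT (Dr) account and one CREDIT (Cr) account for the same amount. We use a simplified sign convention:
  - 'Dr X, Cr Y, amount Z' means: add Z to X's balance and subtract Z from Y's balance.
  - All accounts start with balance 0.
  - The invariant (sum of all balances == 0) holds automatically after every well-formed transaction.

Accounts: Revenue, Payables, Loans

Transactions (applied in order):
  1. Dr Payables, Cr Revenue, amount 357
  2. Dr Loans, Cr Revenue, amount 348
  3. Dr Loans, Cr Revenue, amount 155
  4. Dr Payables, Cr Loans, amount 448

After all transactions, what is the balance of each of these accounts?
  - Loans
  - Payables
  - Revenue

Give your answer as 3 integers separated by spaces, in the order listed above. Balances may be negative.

After txn 1 (Dr Payables, Cr Revenue, amount 357): Payables=357 Revenue=-357
After txn 2 (Dr Loans, Cr Revenue, amount 348): Loans=348 Payables=357 Revenue=-705
After txn 3 (Dr Loans, Cr Revenue, amount 155): Loans=503 Payables=357 Revenue=-860
After txn 4 (Dr Payables, Cr Loans, amount 448): Loans=55 Payables=805 Revenue=-860

Answer: 55 805 -860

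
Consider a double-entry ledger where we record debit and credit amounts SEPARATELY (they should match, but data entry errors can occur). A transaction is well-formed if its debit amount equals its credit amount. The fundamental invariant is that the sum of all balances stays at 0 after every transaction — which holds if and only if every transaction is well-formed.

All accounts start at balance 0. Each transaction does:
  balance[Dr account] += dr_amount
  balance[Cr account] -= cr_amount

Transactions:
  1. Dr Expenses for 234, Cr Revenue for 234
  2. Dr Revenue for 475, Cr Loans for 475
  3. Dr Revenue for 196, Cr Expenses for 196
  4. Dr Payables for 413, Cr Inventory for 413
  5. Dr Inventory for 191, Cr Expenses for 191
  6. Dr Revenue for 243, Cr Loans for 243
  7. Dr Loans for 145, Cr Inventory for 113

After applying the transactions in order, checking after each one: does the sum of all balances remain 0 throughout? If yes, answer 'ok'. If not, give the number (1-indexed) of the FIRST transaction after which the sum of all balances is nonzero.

Answer: 7

Derivation:
After txn 1: dr=234 cr=234 sum_balances=0
After txn 2: dr=475 cr=475 sum_balances=0
After txn 3: dr=196 cr=196 sum_balances=0
After txn 4: dr=413 cr=413 sum_balances=0
After txn 5: dr=191 cr=191 sum_balances=0
After txn 6: dr=243 cr=243 sum_balances=0
After txn 7: dr=145 cr=113 sum_balances=32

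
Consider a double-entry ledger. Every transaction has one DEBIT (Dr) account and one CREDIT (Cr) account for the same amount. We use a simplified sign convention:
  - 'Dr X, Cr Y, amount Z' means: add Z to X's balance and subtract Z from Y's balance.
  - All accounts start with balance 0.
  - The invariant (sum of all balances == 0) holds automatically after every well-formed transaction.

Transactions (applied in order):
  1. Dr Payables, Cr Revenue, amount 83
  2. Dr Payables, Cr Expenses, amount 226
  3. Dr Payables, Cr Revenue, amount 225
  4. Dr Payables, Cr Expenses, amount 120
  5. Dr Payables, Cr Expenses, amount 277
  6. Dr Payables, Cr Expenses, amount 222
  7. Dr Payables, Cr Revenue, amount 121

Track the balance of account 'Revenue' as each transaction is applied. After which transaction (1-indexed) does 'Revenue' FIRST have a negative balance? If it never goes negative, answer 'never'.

After txn 1: Revenue=-83

Answer: 1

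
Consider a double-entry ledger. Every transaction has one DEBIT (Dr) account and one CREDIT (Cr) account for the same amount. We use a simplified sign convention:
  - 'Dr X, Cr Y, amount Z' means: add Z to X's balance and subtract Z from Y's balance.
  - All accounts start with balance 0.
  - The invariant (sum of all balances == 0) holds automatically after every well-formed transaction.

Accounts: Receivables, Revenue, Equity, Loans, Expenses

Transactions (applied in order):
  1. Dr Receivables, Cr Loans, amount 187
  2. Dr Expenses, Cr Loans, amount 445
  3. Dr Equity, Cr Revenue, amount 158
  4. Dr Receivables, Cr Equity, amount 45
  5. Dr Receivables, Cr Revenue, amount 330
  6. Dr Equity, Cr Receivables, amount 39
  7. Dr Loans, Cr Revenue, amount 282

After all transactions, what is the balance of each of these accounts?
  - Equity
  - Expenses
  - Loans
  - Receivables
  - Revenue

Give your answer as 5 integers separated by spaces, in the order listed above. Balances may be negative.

Answer: 152 445 -350 523 -770

Derivation:
After txn 1 (Dr Receivables, Cr Loans, amount 187): Loans=-187 Receivables=187
After txn 2 (Dr Expenses, Cr Loans, amount 445): Expenses=445 Loans=-632 Receivables=187
After txn 3 (Dr Equity, Cr Revenue, amount 158): Equity=158 Expenses=445 Loans=-632 Receivables=187 Revenue=-158
After txn 4 (Dr Receivables, Cr Equity, amount 45): Equity=113 Expenses=445 Loans=-632 Receivables=232 Revenue=-158
After txn 5 (Dr Receivables, Cr Revenue, amount 330): Equity=113 Expenses=445 Loans=-632 Receivables=562 Revenue=-488
After txn 6 (Dr Equity, Cr Receivables, amount 39): Equity=152 Expenses=445 Loans=-632 Receivables=523 Revenue=-488
After txn 7 (Dr Loans, Cr Revenue, amount 282): Equity=152 Expenses=445 Loans=-350 Receivables=523 Revenue=-770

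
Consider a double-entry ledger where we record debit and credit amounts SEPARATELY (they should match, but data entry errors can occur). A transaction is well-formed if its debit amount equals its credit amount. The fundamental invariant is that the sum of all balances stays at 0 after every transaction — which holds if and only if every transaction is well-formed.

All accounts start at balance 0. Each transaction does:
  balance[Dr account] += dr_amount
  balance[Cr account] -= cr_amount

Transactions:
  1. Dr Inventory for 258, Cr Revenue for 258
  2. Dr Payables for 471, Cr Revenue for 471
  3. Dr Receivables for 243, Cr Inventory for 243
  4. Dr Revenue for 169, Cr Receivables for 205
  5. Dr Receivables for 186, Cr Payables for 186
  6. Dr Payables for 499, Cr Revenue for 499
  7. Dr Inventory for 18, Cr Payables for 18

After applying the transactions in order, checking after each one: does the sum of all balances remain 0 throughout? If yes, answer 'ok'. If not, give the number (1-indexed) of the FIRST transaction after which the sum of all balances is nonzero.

After txn 1: dr=258 cr=258 sum_balances=0
After txn 2: dr=471 cr=471 sum_balances=0
After txn 3: dr=243 cr=243 sum_balances=0
After txn 4: dr=169 cr=205 sum_balances=-36
After txn 5: dr=186 cr=186 sum_balances=-36
After txn 6: dr=499 cr=499 sum_balances=-36
After txn 7: dr=18 cr=18 sum_balances=-36

Answer: 4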